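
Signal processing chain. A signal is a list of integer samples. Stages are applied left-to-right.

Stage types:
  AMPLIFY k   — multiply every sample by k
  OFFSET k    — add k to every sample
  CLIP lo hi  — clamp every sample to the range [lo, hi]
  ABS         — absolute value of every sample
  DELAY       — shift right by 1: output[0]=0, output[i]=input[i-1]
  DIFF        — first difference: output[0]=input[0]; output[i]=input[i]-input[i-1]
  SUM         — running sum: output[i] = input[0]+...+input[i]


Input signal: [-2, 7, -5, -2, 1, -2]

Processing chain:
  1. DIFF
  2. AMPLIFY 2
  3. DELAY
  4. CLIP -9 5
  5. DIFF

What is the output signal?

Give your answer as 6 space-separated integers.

Input: [-2, 7, -5, -2, 1, -2]
Stage 1 (DIFF): s[0]=-2, 7--2=9, -5-7=-12, -2--5=3, 1--2=3, -2-1=-3 -> [-2, 9, -12, 3, 3, -3]
Stage 2 (AMPLIFY 2): -2*2=-4, 9*2=18, -12*2=-24, 3*2=6, 3*2=6, -3*2=-6 -> [-4, 18, -24, 6, 6, -6]
Stage 3 (DELAY): [0, -4, 18, -24, 6, 6] = [0, -4, 18, -24, 6, 6] -> [0, -4, 18, -24, 6, 6]
Stage 4 (CLIP -9 5): clip(0,-9,5)=0, clip(-4,-9,5)=-4, clip(18,-9,5)=5, clip(-24,-9,5)=-9, clip(6,-9,5)=5, clip(6,-9,5)=5 -> [0, -4, 5, -9, 5, 5]
Stage 5 (DIFF): s[0]=0, -4-0=-4, 5--4=9, -9-5=-14, 5--9=14, 5-5=0 -> [0, -4, 9, -14, 14, 0]

Answer: 0 -4 9 -14 14 0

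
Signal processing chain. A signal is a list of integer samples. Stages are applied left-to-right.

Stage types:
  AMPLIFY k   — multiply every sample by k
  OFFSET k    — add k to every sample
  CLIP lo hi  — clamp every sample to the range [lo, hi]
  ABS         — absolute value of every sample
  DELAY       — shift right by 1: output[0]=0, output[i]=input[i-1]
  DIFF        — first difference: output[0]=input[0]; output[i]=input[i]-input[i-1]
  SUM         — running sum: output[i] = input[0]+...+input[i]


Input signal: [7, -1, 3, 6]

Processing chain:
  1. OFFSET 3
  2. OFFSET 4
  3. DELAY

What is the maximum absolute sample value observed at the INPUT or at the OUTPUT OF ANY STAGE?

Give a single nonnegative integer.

Answer: 14

Derivation:
Input: [7, -1, 3, 6] (max |s|=7)
Stage 1 (OFFSET 3): 7+3=10, -1+3=2, 3+3=6, 6+3=9 -> [10, 2, 6, 9] (max |s|=10)
Stage 2 (OFFSET 4): 10+4=14, 2+4=6, 6+4=10, 9+4=13 -> [14, 6, 10, 13] (max |s|=14)
Stage 3 (DELAY): [0, 14, 6, 10] = [0, 14, 6, 10] -> [0, 14, 6, 10] (max |s|=14)
Overall max amplitude: 14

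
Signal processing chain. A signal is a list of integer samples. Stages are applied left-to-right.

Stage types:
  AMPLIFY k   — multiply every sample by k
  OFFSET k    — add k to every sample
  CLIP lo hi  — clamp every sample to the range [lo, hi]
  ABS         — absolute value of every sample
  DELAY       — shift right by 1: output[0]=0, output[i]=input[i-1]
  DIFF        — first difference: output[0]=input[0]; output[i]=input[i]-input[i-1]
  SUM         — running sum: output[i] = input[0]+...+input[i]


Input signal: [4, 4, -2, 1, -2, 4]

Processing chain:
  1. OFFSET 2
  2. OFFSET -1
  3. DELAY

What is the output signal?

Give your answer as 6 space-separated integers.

Input: [4, 4, -2, 1, -2, 4]
Stage 1 (OFFSET 2): 4+2=6, 4+2=6, -2+2=0, 1+2=3, -2+2=0, 4+2=6 -> [6, 6, 0, 3, 0, 6]
Stage 2 (OFFSET -1): 6+-1=5, 6+-1=5, 0+-1=-1, 3+-1=2, 0+-1=-1, 6+-1=5 -> [5, 5, -1, 2, -1, 5]
Stage 3 (DELAY): [0, 5, 5, -1, 2, -1] = [0, 5, 5, -1, 2, -1] -> [0, 5, 5, -1, 2, -1]

Answer: 0 5 5 -1 2 -1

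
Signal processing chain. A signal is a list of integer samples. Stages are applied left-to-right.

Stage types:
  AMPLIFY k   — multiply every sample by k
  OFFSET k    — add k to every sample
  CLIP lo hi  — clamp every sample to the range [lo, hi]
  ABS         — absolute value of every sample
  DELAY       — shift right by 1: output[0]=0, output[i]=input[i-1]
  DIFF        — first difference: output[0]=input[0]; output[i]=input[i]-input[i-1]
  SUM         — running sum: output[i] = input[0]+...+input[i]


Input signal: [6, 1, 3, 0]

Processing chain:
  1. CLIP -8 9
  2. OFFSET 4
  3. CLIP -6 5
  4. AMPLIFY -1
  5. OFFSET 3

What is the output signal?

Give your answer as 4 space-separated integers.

Answer: -2 -2 -2 -1

Derivation:
Input: [6, 1, 3, 0]
Stage 1 (CLIP -8 9): clip(6,-8,9)=6, clip(1,-8,9)=1, clip(3,-8,9)=3, clip(0,-8,9)=0 -> [6, 1, 3, 0]
Stage 2 (OFFSET 4): 6+4=10, 1+4=5, 3+4=7, 0+4=4 -> [10, 5, 7, 4]
Stage 3 (CLIP -6 5): clip(10,-6,5)=5, clip(5,-6,5)=5, clip(7,-6,5)=5, clip(4,-6,5)=4 -> [5, 5, 5, 4]
Stage 4 (AMPLIFY -1): 5*-1=-5, 5*-1=-5, 5*-1=-5, 4*-1=-4 -> [-5, -5, -5, -4]
Stage 5 (OFFSET 3): -5+3=-2, -5+3=-2, -5+3=-2, -4+3=-1 -> [-2, -2, -2, -1]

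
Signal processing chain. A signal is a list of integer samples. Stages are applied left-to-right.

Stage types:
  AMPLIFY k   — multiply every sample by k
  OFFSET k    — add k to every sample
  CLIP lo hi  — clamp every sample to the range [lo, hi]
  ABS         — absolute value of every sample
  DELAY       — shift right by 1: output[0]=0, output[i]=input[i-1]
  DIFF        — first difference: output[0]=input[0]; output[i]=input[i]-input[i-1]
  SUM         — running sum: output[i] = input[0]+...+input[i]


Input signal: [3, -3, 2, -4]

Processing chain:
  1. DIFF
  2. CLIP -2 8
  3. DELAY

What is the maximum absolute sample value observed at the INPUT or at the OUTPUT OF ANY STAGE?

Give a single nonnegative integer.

Answer: 6

Derivation:
Input: [3, -3, 2, -4] (max |s|=4)
Stage 1 (DIFF): s[0]=3, -3-3=-6, 2--3=5, -4-2=-6 -> [3, -6, 5, -6] (max |s|=6)
Stage 2 (CLIP -2 8): clip(3,-2,8)=3, clip(-6,-2,8)=-2, clip(5,-2,8)=5, clip(-6,-2,8)=-2 -> [3, -2, 5, -2] (max |s|=5)
Stage 3 (DELAY): [0, 3, -2, 5] = [0, 3, -2, 5] -> [0, 3, -2, 5] (max |s|=5)
Overall max amplitude: 6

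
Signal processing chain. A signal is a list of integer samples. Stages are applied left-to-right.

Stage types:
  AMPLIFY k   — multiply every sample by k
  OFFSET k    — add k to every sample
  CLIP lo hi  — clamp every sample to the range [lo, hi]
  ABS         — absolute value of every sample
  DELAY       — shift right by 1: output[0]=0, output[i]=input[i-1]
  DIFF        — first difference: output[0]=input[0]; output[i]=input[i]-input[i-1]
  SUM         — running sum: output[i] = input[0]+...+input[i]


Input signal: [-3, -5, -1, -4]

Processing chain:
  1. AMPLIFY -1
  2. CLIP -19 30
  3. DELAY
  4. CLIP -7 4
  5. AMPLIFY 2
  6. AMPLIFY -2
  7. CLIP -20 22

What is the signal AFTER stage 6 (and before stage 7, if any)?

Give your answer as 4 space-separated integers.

Answer: 0 -12 -16 -4

Derivation:
Input: [-3, -5, -1, -4]
Stage 1 (AMPLIFY -1): -3*-1=3, -5*-1=5, -1*-1=1, -4*-1=4 -> [3, 5, 1, 4]
Stage 2 (CLIP -19 30): clip(3,-19,30)=3, clip(5,-19,30)=5, clip(1,-19,30)=1, clip(4,-19,30)=4 -> [3, 5, 1, 4]
Stage 3 (DELAY): [0, 3, 5, 1] = [0, 3, 5, 1] -> [0, 3, 5, 1]
Stage 4 (CLIP -7 4): clip(0,-7,4)=0, clip(3,-7,4)=3, clip(5,-7,4)=4, clip(1,-7,4)=1 -> [0, 3, 4, 1]
Stage 5 (AMPLIFY 2): 0*2=0, 3*2=6, 4*2=8, 1*2=2 -> [0, 6, 8, 2]
Stage 6 (AMPLIFY -2): 0*-2=0, 6*-2=-12, 8*-2=-16, 2*-2=-4 -> [0, -12, -16, -4]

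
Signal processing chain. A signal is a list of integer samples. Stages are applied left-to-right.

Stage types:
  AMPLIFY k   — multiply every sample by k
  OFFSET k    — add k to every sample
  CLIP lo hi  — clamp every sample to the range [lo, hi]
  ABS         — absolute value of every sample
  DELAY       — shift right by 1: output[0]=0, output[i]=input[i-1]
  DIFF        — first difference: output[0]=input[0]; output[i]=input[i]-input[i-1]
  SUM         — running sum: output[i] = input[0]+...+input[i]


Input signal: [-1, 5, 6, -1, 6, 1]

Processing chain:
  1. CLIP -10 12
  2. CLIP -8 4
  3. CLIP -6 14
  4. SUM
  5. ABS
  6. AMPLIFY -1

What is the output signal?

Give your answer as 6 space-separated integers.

Answer: -1 -3 -7 -6 -10 -11

Derivation:
Input: [-1, 5, 6, -1, 6, 1]
Stage 1 (CLIP -10 12): clip(-1,-10,12)=-1, clip(5,-10,12)=5, clip(6,-10,12)=6, clip(-1,-10,12)=-1, clip(6,-10,12)=6, clip(1,-10,12)=1 -> [-1, 5, 6, -1, 6, 1]
Stage 2 (CLIP -8 4): clip(-1,-8,4)=-1, clip(5,-8,4)=4, clip(6,-8,4)=4, clip(-1,-8,4)=-1, clip(6,-8,4)=4, clip(1,-8,4)=1 -> [-1, 4, 4, -1, 4, 1]
Stage 3 (CLIP -6 14): clip(-1,-6,14)=-1, clip(4,-6,14)=4, clip(4,-6,14)=4, clip(-1,-6,14)=-1, clip(4,-6,14)=4, clip(1,-6,14)=1 -> [-1, 4, 4, -1, 4, 1]
Stage 4 (SUM): sum[0..0]=-1, sum[0..1]=3, sum[0..2]=7, sum[0..3]=6, sum[0..4]=10, sum[0..5]=11 -> [-1, 3, 7, 6, 10, 11]
Stage 5 (ABS): |-1|=1, |3|=3, |7|=7, |6|=6, |10|=10, |11|=11 -> [1, 3, 7, 6, 10, 11]
Stage 6 (AMPLIFY -1): 1*-1=-1, 3*-1=-3, 7*-1=-7, 6*-1=-6, 10*-1=-10, 11*-1=-11 -> [-1, -3, -7, -6, -10, -11]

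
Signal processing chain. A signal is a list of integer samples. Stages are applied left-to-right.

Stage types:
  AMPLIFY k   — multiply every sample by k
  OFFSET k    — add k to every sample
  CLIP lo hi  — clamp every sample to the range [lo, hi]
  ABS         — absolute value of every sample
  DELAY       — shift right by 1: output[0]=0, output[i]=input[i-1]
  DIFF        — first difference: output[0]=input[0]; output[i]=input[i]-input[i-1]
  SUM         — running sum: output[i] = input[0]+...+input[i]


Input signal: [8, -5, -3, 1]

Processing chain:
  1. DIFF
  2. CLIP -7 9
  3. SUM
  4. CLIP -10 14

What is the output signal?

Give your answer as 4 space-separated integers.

Answer: 8 1 3 7

Derivation:
Input: [8, -5, -3, 1]
Stage 1 (DIFF): s[0]=8, -5-8=-13, -3--5=2, 1--3=4 -> [8, -13, 2, 4]
Stage 2 (CLIP -7 9): clip(8,-7,9)=8, clip(-13,-7,9)=-7, clip(2,-7,9)=2, clip(4,-7,9)=4 -> [8, -7, 2, 4]
Stage 3 (SUM): sum[0..0]=8, sum[0..1]=1, sum[0..2]=3, sum[0..3]=7 -> [8, 1, 3, 7]
Stage 4 (CLIP -10 14): clip(8,-10,14)=8, clip(1,-10,14)=1, clip(3,-10,14)=3, clip(7,-10,14)=7 -> [8, 1, 3, 7]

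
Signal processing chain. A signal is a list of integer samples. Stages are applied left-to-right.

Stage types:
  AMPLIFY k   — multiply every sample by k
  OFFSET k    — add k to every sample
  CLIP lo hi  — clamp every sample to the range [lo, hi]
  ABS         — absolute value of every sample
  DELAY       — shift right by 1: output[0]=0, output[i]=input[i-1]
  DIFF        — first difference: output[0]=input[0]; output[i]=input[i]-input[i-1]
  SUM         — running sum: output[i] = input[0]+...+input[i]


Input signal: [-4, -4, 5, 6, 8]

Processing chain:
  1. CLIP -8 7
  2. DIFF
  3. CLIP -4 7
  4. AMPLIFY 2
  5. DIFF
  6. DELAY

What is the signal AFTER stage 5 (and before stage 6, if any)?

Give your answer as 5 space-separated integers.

Input: [-4, -4, 5, 6, 8]
Stage 1 (CLIP -8 7): clip(-4,-8,7)=-4, clip(-4,-8,7)=-4, clip(5,-8,7)=5, clip(6,-8,7)=6, clip(8,-8,7)=7 -> [-4, -4, 5, 6, 7]
Stage 2 (DIFF): s[0]=-4, -4--4=0, 5--4=9, 6-5=1, 7-6=1 -> [-4, 0, 9, 1, 1]
Stage 3 (CLIP -4 7): clip(-4,-4,7)=-4, clip(0,-4,7)=0, clip(9,-4,7)=7, clip(1,-4,7)=1, clip(1,-4,7)=1 -> [-4, 0, 7, 1, 1]
Stage 4 (AMPLIFY 2): -4*2=-8, 0*2=0, 7*2=14, 1*2=2, 1*2=2 -> [-8, 0, 14, 2, 2]
Stage 5 (DIFF): s[0]=-8, 0--8=8, 14-0=14, 2-14=-12, 2-2=0 -> [-8, 8, 14, -12, 0]

Answer: -8 8 14 -12 0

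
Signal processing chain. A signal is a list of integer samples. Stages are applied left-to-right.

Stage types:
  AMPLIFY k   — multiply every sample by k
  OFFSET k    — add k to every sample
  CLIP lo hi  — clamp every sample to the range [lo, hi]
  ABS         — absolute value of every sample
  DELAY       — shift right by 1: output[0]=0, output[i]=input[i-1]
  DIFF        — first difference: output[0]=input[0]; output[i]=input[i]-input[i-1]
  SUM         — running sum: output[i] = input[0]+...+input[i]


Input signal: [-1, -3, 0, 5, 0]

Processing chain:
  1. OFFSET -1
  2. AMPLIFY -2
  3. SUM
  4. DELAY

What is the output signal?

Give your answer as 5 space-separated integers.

Answer: 0 4 12 14 6

Derivation:
Input: [-1, -3, 0, 5, 0]
Stage 1 (OFFSET -1): -1+-1=-2, -3+-1=-4, 0+-1=-1, 5+-1=4, 0+-1=-1 -> [-2, -4, -1, 4, -1]
Stage 2 (AMPLIFY -2): -2*-2=4, -4*-2=8, -1*-2=2, 4*-2=-8, -1*-2=2 -> [4, 8, 2, -8, 2]
Stage 3 (SUM): sum[0..0]=4, sum[0..1]=12, sum[0..2]=14, sum[0..3]=6, sum[0..4]=8 -> [4, 12, 14, 6, 8]
Stage 4 (DELAY): [0, 4, 12, 14, 6] = [0, 4, 12, 14, 6] -> [0, 4, 12, 14, 6]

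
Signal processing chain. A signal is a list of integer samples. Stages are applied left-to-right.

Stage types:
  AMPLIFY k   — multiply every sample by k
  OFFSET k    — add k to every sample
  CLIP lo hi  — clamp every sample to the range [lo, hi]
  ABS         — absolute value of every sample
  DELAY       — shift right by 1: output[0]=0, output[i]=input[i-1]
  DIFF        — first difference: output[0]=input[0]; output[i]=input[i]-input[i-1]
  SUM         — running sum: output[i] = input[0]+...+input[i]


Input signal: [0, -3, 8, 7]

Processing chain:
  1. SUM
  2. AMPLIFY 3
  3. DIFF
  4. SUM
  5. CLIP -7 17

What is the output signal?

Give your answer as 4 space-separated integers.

Answer: 0 -7 15 17

Derivation:
Input: [0, -3, 8, 7]
Stage 1 (SUM): sum[0..0]=0, sum[0..1]=-3, sum[0..2]=5, sum[0..3]=12 -> [0, -3, 5, 12]
Stage 2 (AMPLIFY 3): 0*3=0, -3*3=-9, 5*3=15, 12*3=36 -> [0, -9, 15, 36]
Stage 3 (DIFF): s[0]=0, -9-0=-9, 15--9=24, 36-15=21 -> [0, -9, 24, 21]
Stage 4 (SUM): sum[0..0]=0, sum[0..1]=-9, sum[0..2]=15, sum[0..3]=36 -> [0, -9, 15, 36]
Stage 5 (CLIP -7 17): clip(0,-7,17)=0, clip(-9,-7,17)=-7, clip(15,-7,17)=15, clip(36,-7,17)=17 -> [0, -7, 15, 17]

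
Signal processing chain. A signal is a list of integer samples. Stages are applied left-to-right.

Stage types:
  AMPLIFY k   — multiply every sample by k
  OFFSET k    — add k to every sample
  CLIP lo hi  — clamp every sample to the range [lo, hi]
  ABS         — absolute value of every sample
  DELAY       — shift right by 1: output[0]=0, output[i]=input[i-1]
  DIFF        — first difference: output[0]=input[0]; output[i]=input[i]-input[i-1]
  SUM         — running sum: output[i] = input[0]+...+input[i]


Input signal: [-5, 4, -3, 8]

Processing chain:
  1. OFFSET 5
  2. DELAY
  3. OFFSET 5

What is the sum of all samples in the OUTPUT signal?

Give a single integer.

Input: [-5, 4, -3, 8]
Stage 1 (OFFSET 5): -5+5=0, 4+5=9, -3+5=2, 8+5=13 -> [0, 9, 2, 13]
Stage 2 (DELAY): [0, 0, 9, 2] = [0, 0, 9, 2] -> [0, 0, 9, 2]
Stage 3 (OFFSET 5): 0+5=5, 0+5=5, 9+5=14, 2+5=7 -> [5, 5, 14, 7]
Output sum: 31

Answer: 31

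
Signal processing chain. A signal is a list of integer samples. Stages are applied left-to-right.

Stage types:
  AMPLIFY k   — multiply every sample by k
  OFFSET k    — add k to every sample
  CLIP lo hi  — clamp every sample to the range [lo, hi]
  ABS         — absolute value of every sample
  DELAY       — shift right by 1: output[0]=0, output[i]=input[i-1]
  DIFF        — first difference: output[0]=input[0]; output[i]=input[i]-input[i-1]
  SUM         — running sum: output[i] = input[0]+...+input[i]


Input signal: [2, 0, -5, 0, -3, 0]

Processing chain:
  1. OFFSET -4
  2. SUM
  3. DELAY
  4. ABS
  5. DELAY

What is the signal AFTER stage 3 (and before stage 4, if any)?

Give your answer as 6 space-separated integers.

Answer: 0 -2 -6 -15 -19 -26

Derivation:
Input: [2, 0, -5, 0, -3, 0]
Stage 1 (OFFSET -4): 2+-4=-2, 0+-4=-4, -5+-4=-9, 0+-4=-4, -3+-4=-7, 0+-4=-4 -> [-2, -4, -9, -4, -7, -4]
Stage 2 (SUM): sum[0..0]=-2, sum[0..1]=-6, sum[0..2]=-15, sum[0..3]=-19, sum[0..4]=-26, sum[0..5]=-30 -> [-2, -6, -15, -19, -26, -30]
Stage 3 (DELAY): [0, -2, -6, -15, -19, -26] = [0, -2, -6, -15, -19, -26] -> [0, -2, -6, -15, -19, -26]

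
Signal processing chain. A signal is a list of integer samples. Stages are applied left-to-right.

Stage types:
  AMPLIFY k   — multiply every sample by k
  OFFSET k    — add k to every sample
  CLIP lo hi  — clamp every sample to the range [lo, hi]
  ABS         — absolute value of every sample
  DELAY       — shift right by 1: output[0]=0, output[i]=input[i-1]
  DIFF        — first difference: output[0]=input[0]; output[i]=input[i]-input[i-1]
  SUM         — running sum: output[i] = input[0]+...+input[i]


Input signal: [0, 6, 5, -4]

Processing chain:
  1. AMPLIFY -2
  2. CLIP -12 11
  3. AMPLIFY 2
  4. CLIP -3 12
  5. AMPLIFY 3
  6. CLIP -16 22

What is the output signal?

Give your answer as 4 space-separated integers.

Answer: 0 -9 -9 22

Derivation:
Input: [0, 6, 5, -4]
Stage 1 (AMPLIFY -2): 0*-2=0, 6*-2=-12, 5*-2=-10, -4*-2=8 -> [0, -12, -10, 8]
Stage 2 (CLIP -12 11): clip(0,-12,11)=0, clip(-12,-12,11)=-12, clip(-10,-12,11)=-10, clip(8,-12,11)=8 -> [0, -12, -10, 8]
Stage 3 (AMPLIFY 2): 0*2=0, -12*2=-24, -10*2=-20, 8*2=16 -> [0, -24, -20, 16]
Stage 4 (CLIP -3 12): clip(0,-3,12)=0, clip(-24,-3,12)=-3, clip(-20,-3,12)=-3, clip(16,-3,12)=12 -> [0, -3, -3, 12]
Stage 5 (AMPLIFY 3): 0*3=0, -3*3=-9, -3*3=-9, 12*3=36 -> [0, -9, -9, 36]
Stage 6 (CLIP -16 22): clip(0,-16,22)=0, clip(-9,-16,22)=-9, clip(-9,-16,22)=-9, clip(36,-16,22)=22 -> [0, -9, -9, 22]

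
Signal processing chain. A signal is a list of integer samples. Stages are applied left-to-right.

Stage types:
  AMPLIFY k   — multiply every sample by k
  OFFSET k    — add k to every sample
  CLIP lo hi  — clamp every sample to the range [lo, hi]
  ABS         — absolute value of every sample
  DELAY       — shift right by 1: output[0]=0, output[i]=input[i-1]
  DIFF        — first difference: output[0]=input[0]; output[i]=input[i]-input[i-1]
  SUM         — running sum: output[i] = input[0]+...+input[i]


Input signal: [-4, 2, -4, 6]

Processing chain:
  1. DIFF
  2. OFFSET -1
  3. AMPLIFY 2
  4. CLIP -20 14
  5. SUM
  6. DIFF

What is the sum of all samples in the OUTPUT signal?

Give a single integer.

Input: [-4, 2, -4, 6]
Stage 1 (DIFF): s[0]=-4, 2--4=6, -4-2=-6, 6--4=10 -> [-4, 6, -6, 10]
Stage 2 (OFFSET -1): -4+-1=-5, 6+-1=5, -6+-1=-7, 10+-1=9 -> [-5, 5, -7, 9]
Stage 3 (AMPLIFY 2): -5*2=-10, 5*2=10, -7*2=-14, 9*2=18 -> [-10, 10, -14, 18]
Stage 4 (CLIP -20 14): clip(-10,-20,14)=-10, clip(10,-20,14)=10, clip(-14,-20,14)=-14, clip(18,-20,14)=14 -> [-10, 10, -14, 14]
Stage 5 (SUM): sum[0..0]=-10, sum[0..1]=0, sum[0..2]=-14, sum[0..3]=0 -> [-10, 0, -14, 0]
Stage 6 (DIFF): s[0]=-10, 0--10=10, -14-0=-14, 0--14=14 -> [-10, 10, -14, 14]
Output sum: 0

Answer: 0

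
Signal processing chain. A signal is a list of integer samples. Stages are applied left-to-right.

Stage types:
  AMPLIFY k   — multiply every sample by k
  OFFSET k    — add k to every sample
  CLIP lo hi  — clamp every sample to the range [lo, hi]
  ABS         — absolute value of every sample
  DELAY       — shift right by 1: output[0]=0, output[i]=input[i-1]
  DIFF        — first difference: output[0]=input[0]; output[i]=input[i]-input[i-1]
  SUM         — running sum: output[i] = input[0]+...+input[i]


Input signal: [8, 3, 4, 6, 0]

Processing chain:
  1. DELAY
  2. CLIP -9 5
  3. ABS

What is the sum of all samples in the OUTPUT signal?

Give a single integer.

Input: [8, 3, 4, 6, 0]
Stage 1 (DELAY): [0, 8, 3, 4, 6] = [0, 8, 3, 4, 6] -> [0, 8, 3, 4, 6]
Stage 2 (CLIP -9 5): clip(0,-9,5)=0, clip(8,-9,5)=5, clip(3,-9,5)=3, clip(4,-9,5)=4, clip(6,-9,5)=5 -> [0, 5, 3, 4, 5]
Stage 3 (ABS): |0|=0, |5|=5, |3|=3, |4|=4, |5|=5 -> [0, 5, 3, 4, 5]
Output sum: 17

Answer: 17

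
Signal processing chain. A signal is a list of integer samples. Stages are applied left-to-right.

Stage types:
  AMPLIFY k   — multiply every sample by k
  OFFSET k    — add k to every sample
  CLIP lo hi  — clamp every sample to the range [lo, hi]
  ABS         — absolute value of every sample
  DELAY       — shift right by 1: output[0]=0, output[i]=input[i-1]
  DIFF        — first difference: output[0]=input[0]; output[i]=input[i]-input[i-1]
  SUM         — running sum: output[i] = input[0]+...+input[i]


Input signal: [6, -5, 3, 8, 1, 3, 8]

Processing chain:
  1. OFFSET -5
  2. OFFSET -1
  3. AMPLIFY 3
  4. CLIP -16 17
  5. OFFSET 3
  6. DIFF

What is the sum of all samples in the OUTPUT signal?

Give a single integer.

Input: [6, -5, 3, 8, 1, 3, 8]
Stage 1 (OFFSET -5): 6+-5=1, -5+-5=-10, 3+-5=-2, 8+-5=3, 1+-5=-4, 3+-5=-2, 8+-5=3 -> [1, -10, -2, 3, -4, -2, 3]
Stage 2 (OFFSET -1): 1+-1=0, -10+-1=-11, -2+-1=-3, 3+-1=2, -4+-1=-5, -2+-1=-3, 3+-1=2 -> [0, -11, -3, 2, -5, -3, 2]
Stage 3 (AMPLIFY 3): 0*3=0, -11*3=-33, -3*3=-9, 2*3=6, -5*3=-15, -3*3=-9, 2*3=6 -> [0, -33, -9, 6, -15, -9, 6]
Stage 4 (CLIP -16 17): clip(0,-16,17)=0, clip(-33,-16,17)=-16, clip(-9,-16,17)=-9, clip(6,-16,17)=6, clip(-15,-16,17)=-15, clip(-9,-16,17)=-9, clip(6,-16,17)=6 -> [0, -16, -9, 6, -15, -9, 6]
Stage 5 (OFFSET 3): 0+3=3, -16+3=-13, -9+3=-6, 6+3=9, -15+3=-12, -9+3=-6, 6+3=9 -> [3, -13, -6, 9, -12, -6, 9]
Stage 6 (DIFF): s[0]=3, -13-3=-16, -6--13=7, 9--6=15, -12-9=-21, -6--12=6, 9--6=15 -> [3, -16, 7, 15, -21, 6, 15]
Output sum: 9

Answer: 9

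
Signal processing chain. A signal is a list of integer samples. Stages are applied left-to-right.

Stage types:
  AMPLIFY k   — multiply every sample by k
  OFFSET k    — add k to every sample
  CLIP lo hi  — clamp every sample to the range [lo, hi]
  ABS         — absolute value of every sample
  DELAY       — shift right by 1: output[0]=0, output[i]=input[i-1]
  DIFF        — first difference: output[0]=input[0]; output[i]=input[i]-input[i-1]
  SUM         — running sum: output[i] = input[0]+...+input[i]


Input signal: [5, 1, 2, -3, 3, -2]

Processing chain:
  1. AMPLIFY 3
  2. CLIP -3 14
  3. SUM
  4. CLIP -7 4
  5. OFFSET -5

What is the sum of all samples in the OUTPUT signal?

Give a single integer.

Input: [5, 1, 2, -3, 3, -2]
Stage 1 (AMPLIFY 3): 5*3=15, 1*3=3, 2*3=6, -3*3=-9, 3*3=9, -2*3=-6 -> [15, 3, 6, -9, 9, -6]
Stage 2 (CLIP -3 14): clip(15,-3,14)=14, clip(3,-3,14)=3, clip(6,-3,14)=6, clip(-9,-3,14)=-3, clip(9,-3,14)=9, clip(-6,-3,14)=-3 -> [14, 3, 6, -3, 9, -3]
Stage 3 (SUM): sum[0..0]=14, sum[0..1]=17, sum[0..2]=23, sum[0..3]=20, sum[0..4]=29, sum[0..5]=26 -> [14, 17, 23, 20, 29, 26]
Stage 4 (CLIP -7 4): clip(14,-7,4)=4, clip(17,-7,4)=4, clip(23,-7,4)=4, clip(20,-7,4)=4, clip(29,-7,4)=4, clip(26,-7,4)=4 -> [4, 4, 4, 4, 4, 4]
Stage 5 (OFFSET -5): 4+-5=-1, 4+-5=-1, 4+-5=-1, 4+-5=-1, 4+-5=-1, 4+-5=-1 -> [-1, -1, -1, -1, -1, -1]
Output sum: -6

Answer: -6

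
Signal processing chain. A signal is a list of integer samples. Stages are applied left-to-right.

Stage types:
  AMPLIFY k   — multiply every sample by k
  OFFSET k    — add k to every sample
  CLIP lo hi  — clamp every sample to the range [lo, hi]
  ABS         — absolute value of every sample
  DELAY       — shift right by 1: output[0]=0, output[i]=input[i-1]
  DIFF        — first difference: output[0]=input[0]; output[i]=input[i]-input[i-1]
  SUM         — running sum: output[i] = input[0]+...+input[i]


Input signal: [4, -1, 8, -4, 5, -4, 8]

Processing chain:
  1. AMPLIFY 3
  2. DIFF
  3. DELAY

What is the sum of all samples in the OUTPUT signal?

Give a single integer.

Answer: -12

Derivation:
Input: [4, -1, 8, -4, 5, -4, 8]
Stage 1 (AMPLIFY 3): 4*3=12, -1*3=-3, 8*3=24, -4*3=-12, 5*3=15, -4*3=-12, 8*3=24 -> [12, -3, 24, -12, 15, -12, 24]
Stage 2 (DIFF): s[0]=12, -3-12=-15, 24--3=27, -12-24=-36, 15--12=27, -12-15=-27, 24--12=36 -> [12, -15, 27, -36, 27, -27, 36]
Stage 3 (DELAY): [0, 12, -15, 27, -36, 27, -27] = [0, 12, -15, 27, -36, 27, -27] -> [0, 12, -15, 27, -36, 27, -27]
Output sum: -12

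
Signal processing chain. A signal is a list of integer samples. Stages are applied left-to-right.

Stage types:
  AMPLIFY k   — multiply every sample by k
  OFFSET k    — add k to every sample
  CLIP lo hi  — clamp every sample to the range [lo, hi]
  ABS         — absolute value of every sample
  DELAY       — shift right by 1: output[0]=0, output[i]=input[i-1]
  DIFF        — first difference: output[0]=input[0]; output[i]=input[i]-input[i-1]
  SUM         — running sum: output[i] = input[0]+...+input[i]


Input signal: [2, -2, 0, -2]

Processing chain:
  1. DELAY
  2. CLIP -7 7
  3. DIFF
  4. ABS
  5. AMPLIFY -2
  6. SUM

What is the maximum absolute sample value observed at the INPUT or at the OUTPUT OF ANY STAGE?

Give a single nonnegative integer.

Answer: 16

Derivation:
Input: [2, -2, 0, -2] (max |s|=2)
Stage 1 (DELAY): [0, 2, -2, 0] = [0, 2, -2, 0] -> [0, 2, -2, 0] (max |s|=2)
Stage 2 (CLIP -7 7): clip(0,-7,7)=0, clip(2,-7,7)=2, clip(-2,-7,7)=-2, clip(0,-7,7)=0 -> [0, 2, -2, 0] (max |s|=2)
Stage 3 (DIFF): s[0]=0, 2-0=2, -2-2=-4, 0--2=2 -> [0, 2, -4, 2] (max |s|=4)
Stage 4 (ABS): |0|=0, |2|=2, |-4|=4, |2|=2 -> [0, 2, 4, 2] (max |s|=4)
Stage 5 (AMPLIFY -2): 0*-2=0, 2*-2=-4, 4*-2=-8, 2*-2=-4 -> [0, -4, -8, -4] (max |s|=8)
Stage 6 (SUM): sum[0..0]=0, sum[0..1]=-4, sum[0..2]=-12, sum[0..3]=-16 -> [0, -4, -12, -16] (max |s|=16)
Overall max amplitude: 16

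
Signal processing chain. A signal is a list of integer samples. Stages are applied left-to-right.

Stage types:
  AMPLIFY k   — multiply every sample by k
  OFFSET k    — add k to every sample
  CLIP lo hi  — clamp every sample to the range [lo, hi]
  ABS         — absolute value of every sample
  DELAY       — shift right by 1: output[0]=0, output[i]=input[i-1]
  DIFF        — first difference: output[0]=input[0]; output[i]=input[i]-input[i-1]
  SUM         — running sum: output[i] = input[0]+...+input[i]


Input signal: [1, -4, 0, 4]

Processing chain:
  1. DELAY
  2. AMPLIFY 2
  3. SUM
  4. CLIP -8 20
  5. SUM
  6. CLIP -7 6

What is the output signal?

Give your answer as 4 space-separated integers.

Input: [1, -4, 0, 4]
Stage 1 (DELAY): [0, 1, -4, 0] = [0, 1, -4, 0] -> [0, 1, -4, 0]
Stage 2 (AMPLIFY 2): 0*2=0, 1*2=2, -4*2=-8, 0*2=0 -> [0, 2, -8, 0]
Stage 3 (SUM): sum[0..0]=0, sum[0..1]=2, sum[0..2]=-6, sum[0..3]=-6 -> [0, 2, -6, -6]
Stage 4 (CLIP -8 20): clip(0,-8,20)=0, clip(2,-8,20)=2, clip(-6,-8,20)=-6, clip(-6,-8,20)=-6 -> [0, 2, -6, -6]
Stage 5 (SUM): sum[0..0]=0, sum[0..1]=2, sum[0..2]=-4, sum[0..3]=-10 -> [0, 2, -4, -10]
Stage 6 (CLIP -7 6): clip(0,-7,6)=0, clip(2,-7,6)=2, clip(-4,-7,6)=-4, clip(-10,-7,6)=-7 -> [0, 2, -4, -7]

Answer: 0 2 -4 -7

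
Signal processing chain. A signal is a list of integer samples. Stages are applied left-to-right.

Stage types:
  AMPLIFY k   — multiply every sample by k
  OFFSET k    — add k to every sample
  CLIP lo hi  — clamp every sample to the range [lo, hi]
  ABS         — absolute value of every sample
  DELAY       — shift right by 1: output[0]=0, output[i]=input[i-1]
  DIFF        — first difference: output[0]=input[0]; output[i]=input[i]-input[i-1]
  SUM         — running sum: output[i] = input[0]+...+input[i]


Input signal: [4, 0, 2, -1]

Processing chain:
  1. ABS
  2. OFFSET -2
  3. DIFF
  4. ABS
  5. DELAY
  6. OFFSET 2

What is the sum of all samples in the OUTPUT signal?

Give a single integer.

Input: [4, 0, 2, -1]
Stage 1 (ABS): |4|=4, |0|=0, |2|=2, |-1|=1 -> [4, 0, 2, 1]
Stage 2 (OFFSET -2): 4+-2=2, 0+-2=-2, 2+-2=0, 1+-2=-1 -> [2, -2, 0, -1]
Stage 3 (DIFF): s[0]=2, -2-2=-4, 0--2=2, -1-0=-1 -> [2, -4, 2, -1]
Stage 4 (ABS): |2|=2, |-4|=4, |2|=2, |-1|=1 -> [2, 4, 2, 1]
Stage 5 (DELAY): [0, 2, 4, 2] = [0, 2, 4, 2] -> [0, 2, 4, 2]
Stage 6 (OFFSET 2): 0+2=2, 2+2=4, 4+2=6, 2+2=4 -> [2, 4, 6, 4]
Output sum: 16

Answer: 16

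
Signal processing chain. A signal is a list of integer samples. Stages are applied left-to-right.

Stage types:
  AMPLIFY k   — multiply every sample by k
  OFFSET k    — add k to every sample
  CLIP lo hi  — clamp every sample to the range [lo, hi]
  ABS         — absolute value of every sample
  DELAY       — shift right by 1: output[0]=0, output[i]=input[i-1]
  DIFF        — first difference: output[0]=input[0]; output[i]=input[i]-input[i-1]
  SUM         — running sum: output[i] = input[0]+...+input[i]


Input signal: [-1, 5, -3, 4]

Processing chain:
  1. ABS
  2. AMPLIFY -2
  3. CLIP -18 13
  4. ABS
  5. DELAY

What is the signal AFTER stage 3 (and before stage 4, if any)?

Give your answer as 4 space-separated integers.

Input: [-1, 5, -3, 4]
Stage 1 (ABS): |-1|=1, |5|=5, |-3|=3, |4|=4 -> [1, 5, 3, 4]
Stage 2 (AMPLIFY -2): 1*-2=-2, 5*-2=-10, 3*-2=-6, 4*-2=-8 -> [-2, -10, -6, -8]
Stage 3 (CLIP -18 13): clip(-2,-18,13)=-2, clip(-10,-18,13)=-10, clip(-6,-18,13)=-6, clip(-8,-18,13)=-8 -> [-2, -10, -6, -8]

Answer: -2 -10 -6 -8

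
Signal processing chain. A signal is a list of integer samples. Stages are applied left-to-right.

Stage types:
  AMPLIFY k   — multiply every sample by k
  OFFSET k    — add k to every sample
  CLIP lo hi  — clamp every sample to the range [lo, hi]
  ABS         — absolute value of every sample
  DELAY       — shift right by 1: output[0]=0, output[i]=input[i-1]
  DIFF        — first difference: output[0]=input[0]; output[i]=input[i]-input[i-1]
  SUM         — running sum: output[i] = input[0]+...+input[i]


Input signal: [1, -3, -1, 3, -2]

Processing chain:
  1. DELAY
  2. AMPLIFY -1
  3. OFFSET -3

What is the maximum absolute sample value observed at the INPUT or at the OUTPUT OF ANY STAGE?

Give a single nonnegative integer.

Input: [1, -3, -1, 3, -2] (max |s|=3)
Stage 1 (DELAY): [0, 1, -3, -1, 3] = [0, 1, -3, -1, 3] -> [0, 1, -3, -1, 3] (max |s|=3)
Stage 2 (AMPLIFY -1): 0*-1=0, 1*-1=-1, -3*-1=3, -1*-1=1, 3*-1=-3 -> [0, -1, 3, 1, -3] (max |s|=3)
Stage 3 (OFFSET -3): 0+-3=-3, -1+-3=-4, 3+-3=0, 1+-3=-2, -3+-3=-6 -> [-3, -4, 0, -2, -6] (max |s|=6)
Overall max amplitude: 6

Answer: 6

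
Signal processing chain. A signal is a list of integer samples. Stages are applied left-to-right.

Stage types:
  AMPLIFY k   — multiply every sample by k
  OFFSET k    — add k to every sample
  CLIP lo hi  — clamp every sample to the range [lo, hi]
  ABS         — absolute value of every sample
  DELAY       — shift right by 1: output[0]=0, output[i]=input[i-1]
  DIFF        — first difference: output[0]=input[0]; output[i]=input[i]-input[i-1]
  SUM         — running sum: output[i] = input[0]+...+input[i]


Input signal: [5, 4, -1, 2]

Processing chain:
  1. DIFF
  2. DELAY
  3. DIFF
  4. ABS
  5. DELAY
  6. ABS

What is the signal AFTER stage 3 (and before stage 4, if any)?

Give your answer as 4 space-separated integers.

Answer: 0 5 -6 -4

Derivation:
Input: [5, 4, -1, 2]
Stage 1 (DIFF): s[0]=5, 4-5=-1, -1-4=-5, 2--1=3 -> [5, -1, -5, 3]
Stage 2 (DELAY): [0, 5, -1, -5] = [0, 5, -1, -5] -> [0, 5, -1, -5]
Stage 3 (DIFF): s[0]=0, 5-0=5, -1-5=-6, -5--1=-4 -> [0, 5, -6, -4]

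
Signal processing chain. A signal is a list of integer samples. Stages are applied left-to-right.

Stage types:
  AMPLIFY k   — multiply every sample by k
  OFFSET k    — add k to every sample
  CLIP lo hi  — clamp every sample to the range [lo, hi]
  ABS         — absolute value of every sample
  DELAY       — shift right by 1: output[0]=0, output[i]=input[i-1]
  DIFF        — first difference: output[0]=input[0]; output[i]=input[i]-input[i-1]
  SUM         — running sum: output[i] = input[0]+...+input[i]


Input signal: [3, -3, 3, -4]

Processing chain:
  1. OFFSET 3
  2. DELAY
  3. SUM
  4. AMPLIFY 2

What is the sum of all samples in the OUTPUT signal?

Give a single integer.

Input: [3, -3, 3, -4]
Stage 1 (OFFSET 3): 3+3=6, -3+3=0, 3+3=6, -4+3=-1 -> [6, 0, 6, -1]
Stage 2 (DELAY): [0, 6, 0, 6] = [0, 6, 0, 6] -> [0, 6, 0, 6]
Stage 3 (SUM): sum[0..0]=0, sum[0..1]=6, sum[0..2]=6, sum[0..3]=12 -> [0, 6, 6, 12]
Stage 4 (AMPLIFY 2): 0*2=0, 6*2=12, 6*2=12, 12*2=24 -> [0, 12, 12, 24]
Output sum: 48

Answer: 48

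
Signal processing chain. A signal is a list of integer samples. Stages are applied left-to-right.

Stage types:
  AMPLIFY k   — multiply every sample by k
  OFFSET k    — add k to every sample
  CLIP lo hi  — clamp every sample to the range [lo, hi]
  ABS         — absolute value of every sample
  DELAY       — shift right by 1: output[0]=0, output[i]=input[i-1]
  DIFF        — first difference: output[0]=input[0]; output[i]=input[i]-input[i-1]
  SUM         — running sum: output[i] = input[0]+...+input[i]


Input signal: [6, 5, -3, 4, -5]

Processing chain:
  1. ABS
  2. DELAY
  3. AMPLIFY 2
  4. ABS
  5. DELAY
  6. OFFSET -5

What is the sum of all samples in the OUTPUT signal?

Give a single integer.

Answer: 3

Derivation:
Input: [6, 5, -3, 4, -5]
Stage 1 (ABS): |6|=6, |5|=5, |-3|=3, |4|=4, |-5|=5 -> [6, 5, 3, 4, 5]
Stage 2 (DELAY): [0, 6, 5, 3, 4] = [0, 6, 5, 3, 4] -> [0, 6, 5, 3, 4]
Stage 3 (AMPLIFY 2): 0*2=0, 6*2=12, 5*2=10, 3*2=6, 4*2=8 -> [0, 12, 10, 6, 8]
Stage 4 (ABS): |0|=0, |12|=12, |10|=10, |6|=6, |8|=8 -> [0, 12, 10, 6, 8]
Stage 5 (DELAY): [0, 0, 12, 10, 6] = [0, 0, 12, 10, 6] -> [0, 0, 12, 10, 6]
Stage 6 (OFFSET -5): 0+-5=-5, 0+-5=-5, 12+-5=7, 10+-5=5, 6+-5=1 -> [-5, -5, 7, 5, 1]
Output sum: 3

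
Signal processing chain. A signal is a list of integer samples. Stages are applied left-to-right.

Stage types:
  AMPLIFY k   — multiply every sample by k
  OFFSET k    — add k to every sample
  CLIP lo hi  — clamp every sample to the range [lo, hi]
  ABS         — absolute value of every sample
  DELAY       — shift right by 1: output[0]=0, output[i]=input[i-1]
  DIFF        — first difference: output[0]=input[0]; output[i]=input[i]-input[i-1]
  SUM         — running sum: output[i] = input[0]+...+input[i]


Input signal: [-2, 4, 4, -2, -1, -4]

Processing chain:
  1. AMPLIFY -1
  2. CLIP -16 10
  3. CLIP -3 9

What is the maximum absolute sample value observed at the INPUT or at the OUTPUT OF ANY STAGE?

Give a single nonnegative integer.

Input: [-2, 4, 4, -2, -1, -4] (max |s|=4)
Stage 1 (AMPLIFY -1): -2*-1=2, 4*-1=-4, 4*-1=-4, -2*-1=2, -1*-1=1, -4*-1=4 -> [2, -4, -4, 2, 1, 4] (max |s|=4)
Stage 2 (CLIP -16 10): clip(2,-16,10)=2, clip(-4,-16,10)=-4, clip(-4,-16,10)=-4, clip(2,-16,10)=2, clip(1,-16,10)=1, clip(4,-16,10)=4 -> [2, -4, -4, 2, 1, 4] (max |s|=4)
Stage 3 (CLIP -3 9): clip(2,-3,9)=2, clip(-4,-3,9)=-3, clip(-4,-3,9)=-3, clip(2,-3,9)=2, clip(1,-3,9)=1, clip(4,-3,9)=4 -> [2, -3, -3, 2, 1, 4] (max |s|=4)
Overall max amplitude: 4

Answer: 4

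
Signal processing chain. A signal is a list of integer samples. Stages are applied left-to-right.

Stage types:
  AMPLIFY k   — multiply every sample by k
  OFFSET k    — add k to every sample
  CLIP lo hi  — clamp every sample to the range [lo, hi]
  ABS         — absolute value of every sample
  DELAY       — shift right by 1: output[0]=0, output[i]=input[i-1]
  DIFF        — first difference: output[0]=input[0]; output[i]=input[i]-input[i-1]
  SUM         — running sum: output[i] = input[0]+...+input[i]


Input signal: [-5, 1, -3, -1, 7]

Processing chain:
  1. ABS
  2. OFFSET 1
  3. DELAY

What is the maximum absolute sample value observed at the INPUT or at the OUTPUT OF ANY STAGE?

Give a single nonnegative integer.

Input: [-5, 1, -3, -1, 7] (max |s|=7)
Stage 1 (ABS): |-5|=5, |1|=1, |-3|=3, |-1|=1, |7|=7 -> [5, 1, 3, 1, 7] (max |s|=7)
Stage 2 (OFFSET 1): 5+1=6, 1+1=2, 3+1=4, 1+1=2, 7+1=8 -> [6, 2, 4, 2, 8] (max |s|=8)
Stage 3 (DELAY): [0, 6, 2, 4, 2] = [0, 6, 2, 4, 2] -> [0, 6, 2, 4, 2] (max |s|=6)
Overall max amplitude: 8

Answer: 8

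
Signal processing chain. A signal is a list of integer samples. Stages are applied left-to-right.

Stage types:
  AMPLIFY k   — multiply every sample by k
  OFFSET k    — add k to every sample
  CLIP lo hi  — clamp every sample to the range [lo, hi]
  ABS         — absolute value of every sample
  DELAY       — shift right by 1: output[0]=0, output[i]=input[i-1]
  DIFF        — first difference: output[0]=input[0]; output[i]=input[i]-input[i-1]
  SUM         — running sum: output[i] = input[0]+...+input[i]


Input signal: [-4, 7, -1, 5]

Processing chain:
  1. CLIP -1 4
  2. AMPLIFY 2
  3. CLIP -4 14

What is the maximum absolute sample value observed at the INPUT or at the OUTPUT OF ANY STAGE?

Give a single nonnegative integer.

Answer: 8

Derivation:
Input: [-4, 7, -1, 5] (max |s|=7)
Stage 1 (CLIP -1 4): clip(-4,-1,4)=-1, clip(7,-1,4)=4, clip(-1,-1,4)=-1, clip(5,-1,4)=4 -> [-1, 4, -1, 4] (max |s|=4)
Stage 2 (AMPLIFY 2): -1*2=-2, 4*2=8, -1*2=-2, 4*2=8 -> [-2, 8, -2, 8] (max |s|=8)
Stage 3 (CLIP -4 14): clip(-2,-4,14)=-2, clip(8,-4,14)=8, clip(-2,-4,14)=-2, clip(8,-4,14)=8 -> [-2, 8, -2, 8] (max |s|=8)
Overall max amplitude: 8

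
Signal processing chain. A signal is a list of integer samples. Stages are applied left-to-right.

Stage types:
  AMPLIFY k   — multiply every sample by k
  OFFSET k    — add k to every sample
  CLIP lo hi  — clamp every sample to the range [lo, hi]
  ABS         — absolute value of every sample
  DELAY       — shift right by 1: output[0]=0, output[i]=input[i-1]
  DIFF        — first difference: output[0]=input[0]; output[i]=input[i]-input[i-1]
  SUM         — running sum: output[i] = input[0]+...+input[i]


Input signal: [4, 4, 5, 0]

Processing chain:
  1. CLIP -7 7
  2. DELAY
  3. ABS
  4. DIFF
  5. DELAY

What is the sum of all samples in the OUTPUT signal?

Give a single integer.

Answer: 4

Derivation:
Input: [4, 4, 5, 0]
Stage 1 (CLIP -7 7): clip(4,-7,7)=4, clip(4,-7,7)=4, clip(5,-7,7)=5, clip(0,-7,7)=0 -> [4, 4, 5, 0]
Stage 2 (DELAY): [0, 4, 4, 5] = [0, 4, 4, 5] -> [0, 4, 4, 5]
Stage 3 (ABS): |0|=0, |4|=4, |4|=4, |5|=5 -> [0, 4, 4, 5]
Stage 4 (DIFF): s[0]=0, 4-0=4, 4-4=0, 5-4=1 -> [0, 4, 0, 1]
Stage 5 (DELAY): [0, 0, 4, 0] = [0, 0, 4, 0] -> [0, 0, 4, 0]
Output sum: 4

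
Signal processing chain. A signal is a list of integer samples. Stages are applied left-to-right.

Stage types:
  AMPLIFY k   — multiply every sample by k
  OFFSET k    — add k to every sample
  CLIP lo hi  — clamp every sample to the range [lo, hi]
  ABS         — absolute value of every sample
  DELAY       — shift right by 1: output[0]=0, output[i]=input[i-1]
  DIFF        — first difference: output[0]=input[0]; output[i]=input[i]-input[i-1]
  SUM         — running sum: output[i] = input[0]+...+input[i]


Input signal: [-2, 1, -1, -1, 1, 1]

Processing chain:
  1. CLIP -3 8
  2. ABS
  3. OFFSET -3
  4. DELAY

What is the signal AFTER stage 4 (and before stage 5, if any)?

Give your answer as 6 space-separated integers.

Input: [-2, 1, -1, -1, 1, 1]
Stage 1 (CLIP -3 8): clip(-2,-3,8)=-2, clip(1,-3,8)=1, clip(-1,-3,8)=-1, clip(-1,-3,8)=-1, clip(1,-3,8)=1, clip(1,-3,8)=1 -> [-2, 1, -1, -1, 1, 1]
Stage 2 (ABS): |-2|=2, |1|=1, |-1|=1, |-1|=1, |1|=1, |1|=1 -> [2, 1, 1, 1, 1, 1]
Stage 3 (OFFSET -3): 2+-3=-1, 1+-3=-2, 1+-3=-2, 1+-3=-2, 1+-3=-2, 1+-3=-2 -> [-1, -2, -2, -2, -2, -2]
Stage 4 (DELAY): [0, -1, -2, -2, -2, -2] = [0, -1, -2, -2, -2, -2] -> [0, -1, -2, -2, -2, -2]

Answer: 0 -1 -2 -2 -2 -2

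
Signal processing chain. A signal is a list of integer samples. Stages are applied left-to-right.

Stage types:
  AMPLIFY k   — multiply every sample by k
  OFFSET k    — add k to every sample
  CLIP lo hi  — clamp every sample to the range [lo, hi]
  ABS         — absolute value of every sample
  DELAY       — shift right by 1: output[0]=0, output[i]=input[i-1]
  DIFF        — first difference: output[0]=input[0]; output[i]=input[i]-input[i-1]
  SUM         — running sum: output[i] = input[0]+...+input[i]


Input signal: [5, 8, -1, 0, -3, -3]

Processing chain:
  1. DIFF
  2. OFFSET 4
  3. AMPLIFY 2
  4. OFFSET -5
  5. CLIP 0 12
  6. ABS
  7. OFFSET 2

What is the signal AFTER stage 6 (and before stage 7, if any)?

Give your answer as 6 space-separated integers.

Input: [5, 8, -1, 0, -3, -3]
Stage 1 (DIFF): s[0]=5, 8-5=3, -1-8=-9, 0--1=1, -3-0=-3, -3--3=0 -> [5, 3, -9, 1, -3, 0]
Stage 2 (OFFSET 4): 5+4=9, 3+4=7, -9+4=-5, 1+4=5, -3+4=1, 0+4=4 -> [9, 7, -5, 5, 1, 4]
Stage 3 (AMPLIFY 2): 9*2=18, 7*2=14, -5*2=-10, 5*2=10, 1*2=2, 4*2=8 -> [18, 14, -10, 10, 2, 8]
Stage 4 (OFFSET -5): 18+-5=13, 14+-5=9, -10+-5=-15, 10+-5=5, 2+-5=-3, 8+-5=3 -> [13, 9, -15, 5, -3, 3]
Stage 5 (CLIP 0 12): clip(13,0,12)=12, clip(9,0,12)=9, clip(-15,0,12)=0, clip(5,0,12)=5, clip(-3,0,12)=0, clip(3,0,12)=3 -> [12, 9, 0, 5, 0, 3]
Stage 6 (ABS): |12|=12, |9|=9, |0|=0, |5|=5, |0|=0, |3|=3 -> [12, 9, 0, 5, 0, 3]

Answer: 12 9 0 5 0 3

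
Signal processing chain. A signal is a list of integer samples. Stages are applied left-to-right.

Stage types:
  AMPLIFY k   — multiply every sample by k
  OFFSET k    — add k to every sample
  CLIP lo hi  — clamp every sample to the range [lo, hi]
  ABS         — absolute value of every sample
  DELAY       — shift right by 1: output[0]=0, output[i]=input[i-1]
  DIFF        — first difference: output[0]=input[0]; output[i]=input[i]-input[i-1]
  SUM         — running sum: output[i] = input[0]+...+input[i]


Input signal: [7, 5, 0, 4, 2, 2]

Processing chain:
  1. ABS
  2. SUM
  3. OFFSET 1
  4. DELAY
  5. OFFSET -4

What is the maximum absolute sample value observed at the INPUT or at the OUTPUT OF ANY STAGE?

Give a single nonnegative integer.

Answer: 21

Derivation:
Input: [7, 5, 0, 4, 2, 2] (max |s|=7)
Stage 1 (ABS): |7|=7, |5|=5, |0|=0, |4|=4, |2|=2, |2|=2 -> [7, 5, 0, 4, 2, 2] (max |s|=7)
Stage 2 (SUM): sum[0..0]=7, sum[0..1]=12, sum[0..2]=12, sum[0..3]=16, sum[0..4]=18, sum[0..5]=20 -> [7, 12, 12, 16, 18, 20] (max |s|=20)
Stage 3 (OFFSET 1): 7+1=8, 12+1=13, 12+1=13, 16+1=17, 18+1=19, 20+1=21 -> [8, 13, 13, 17, 19, 21] (max |s|=21)
Stage 4 (DELAY): [0, 8, 13, 13, 17, 19] = [0, 8, 13, 13, 17, 19] -> [0, 8, 13, 13, 17, 19] (max |s|=19)
Stage 5 (OFFSET -4): 0+-4=-4, 8+-4=4, 13+-4=9, 13+-4=9, 17+-4=13, 19+-4=15 -> [-4, 4, 9, 9, 13, 15] (max |s|=15)
Overall max amplitude: 21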